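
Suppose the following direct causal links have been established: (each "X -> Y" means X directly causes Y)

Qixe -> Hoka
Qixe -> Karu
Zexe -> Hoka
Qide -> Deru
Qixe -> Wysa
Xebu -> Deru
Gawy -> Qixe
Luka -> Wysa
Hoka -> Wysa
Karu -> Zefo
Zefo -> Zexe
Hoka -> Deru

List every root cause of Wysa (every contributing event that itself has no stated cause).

Gawy, Luka

Tracing upstream from Wysa: Wysa ← Qixe ← Gawy.
A separate upstream branch: Wysa ← Luka.
Each of those chain origins has no stated cause.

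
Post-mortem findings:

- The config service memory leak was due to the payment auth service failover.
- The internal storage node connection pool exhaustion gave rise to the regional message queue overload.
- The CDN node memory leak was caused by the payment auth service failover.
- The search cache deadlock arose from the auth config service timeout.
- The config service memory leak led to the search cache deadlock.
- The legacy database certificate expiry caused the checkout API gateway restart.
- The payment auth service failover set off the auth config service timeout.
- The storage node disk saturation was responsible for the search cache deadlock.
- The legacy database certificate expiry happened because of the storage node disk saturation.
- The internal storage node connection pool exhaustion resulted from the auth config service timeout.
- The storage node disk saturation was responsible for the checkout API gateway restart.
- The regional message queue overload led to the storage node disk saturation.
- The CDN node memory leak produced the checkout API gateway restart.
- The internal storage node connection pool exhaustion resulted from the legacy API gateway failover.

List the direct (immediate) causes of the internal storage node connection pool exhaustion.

Upstream contributors include the payment auth service failover, but only the auth config service timeout, the legacy API gateway failover feed directly into the internal storage node connection pool exhaustion.

the auth config service timeout, the legacy API gateway failover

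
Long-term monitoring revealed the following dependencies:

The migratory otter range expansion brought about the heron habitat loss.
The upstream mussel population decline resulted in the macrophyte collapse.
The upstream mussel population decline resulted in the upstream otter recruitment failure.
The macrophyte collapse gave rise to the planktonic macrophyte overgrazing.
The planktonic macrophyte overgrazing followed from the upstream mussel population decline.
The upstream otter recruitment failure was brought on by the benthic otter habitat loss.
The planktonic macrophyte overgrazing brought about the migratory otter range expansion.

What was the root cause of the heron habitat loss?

the upstream mussel population decline

Tracing upstream from the heron habitat loss: the heron habitat loss ← the migratory otter range expansion ← the planktonic macrophyte overgrazing ← the upstream mussel population decline.
The upstream mussel population decline has no stated cause, so it is the root.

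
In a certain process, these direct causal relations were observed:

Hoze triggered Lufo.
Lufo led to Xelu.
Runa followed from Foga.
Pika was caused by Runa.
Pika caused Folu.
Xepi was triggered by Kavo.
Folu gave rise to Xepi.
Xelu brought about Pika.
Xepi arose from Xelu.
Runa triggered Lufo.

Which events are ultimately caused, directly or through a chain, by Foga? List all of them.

Folu, Lufo, Pika, Runa, Xelu, Xepi

Direct effects: Runa.
2 steps out: Lufo, Pika.
3 steps out: Xelu, Folu.
4 steps out: Xepi.
Not reachable from it: Hoze, Kavo.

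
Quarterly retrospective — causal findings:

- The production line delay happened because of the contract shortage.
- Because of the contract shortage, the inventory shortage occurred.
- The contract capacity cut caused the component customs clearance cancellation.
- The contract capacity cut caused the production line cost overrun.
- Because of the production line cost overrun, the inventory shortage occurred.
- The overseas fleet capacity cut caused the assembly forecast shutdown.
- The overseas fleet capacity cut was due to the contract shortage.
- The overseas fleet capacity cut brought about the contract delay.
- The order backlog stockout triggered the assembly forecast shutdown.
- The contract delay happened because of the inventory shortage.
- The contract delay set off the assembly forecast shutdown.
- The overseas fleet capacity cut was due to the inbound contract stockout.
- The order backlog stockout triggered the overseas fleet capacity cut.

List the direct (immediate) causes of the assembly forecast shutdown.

the contract delay, the order backlog stockout, the overseas fleet capacity cut

Upstream contributors include the contract shortage, the contract capacity cut, the production line cost overrun, the inventory shortage, the inbound contract stockout, but only the contract delay, the order backlog stockout, the overseas fleet capacity cut feed directly into the assembly forecast shutdown.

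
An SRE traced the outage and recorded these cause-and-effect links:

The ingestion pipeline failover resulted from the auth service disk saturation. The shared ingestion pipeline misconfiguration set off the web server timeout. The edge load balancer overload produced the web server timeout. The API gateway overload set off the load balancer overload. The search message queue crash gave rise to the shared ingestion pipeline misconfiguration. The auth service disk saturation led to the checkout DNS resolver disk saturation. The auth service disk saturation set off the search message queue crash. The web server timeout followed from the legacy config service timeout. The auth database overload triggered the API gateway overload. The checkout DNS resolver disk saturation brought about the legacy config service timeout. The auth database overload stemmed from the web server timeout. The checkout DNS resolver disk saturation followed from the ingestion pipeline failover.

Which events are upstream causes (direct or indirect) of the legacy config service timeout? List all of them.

the auth service disk saturation, the checkout DNS resolver disk saturation, the ingestion pipeline failover

Immediate cause of the legacy config service timeout: the checkout DNS resolver disk saturation.
Further upstream: the auth service disk saturation, the ingestion pipeline failover.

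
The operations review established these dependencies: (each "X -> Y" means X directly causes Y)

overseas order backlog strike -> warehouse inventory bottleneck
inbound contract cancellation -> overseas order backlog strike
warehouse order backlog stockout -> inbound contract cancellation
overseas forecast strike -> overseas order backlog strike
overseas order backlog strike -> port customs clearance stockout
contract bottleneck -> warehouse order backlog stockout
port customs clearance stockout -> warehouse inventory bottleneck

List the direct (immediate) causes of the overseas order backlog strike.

the inbound contract cancellation, the overseas forecast strike

Upstream contributors include the contract bottleneck, the warehouse order backlog stockout, but only the inbound contract cancellation, the overseas forecast strike feed directly into the overseas order backlog strike.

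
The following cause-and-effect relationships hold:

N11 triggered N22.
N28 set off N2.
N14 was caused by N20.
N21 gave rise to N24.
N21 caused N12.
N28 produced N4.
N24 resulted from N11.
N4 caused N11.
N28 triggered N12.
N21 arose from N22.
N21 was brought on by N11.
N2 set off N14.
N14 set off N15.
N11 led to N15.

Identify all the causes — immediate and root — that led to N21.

N11, N22, N28, N4

Immediate causes of N21: N11, N22.
Further upstream: N28, N4.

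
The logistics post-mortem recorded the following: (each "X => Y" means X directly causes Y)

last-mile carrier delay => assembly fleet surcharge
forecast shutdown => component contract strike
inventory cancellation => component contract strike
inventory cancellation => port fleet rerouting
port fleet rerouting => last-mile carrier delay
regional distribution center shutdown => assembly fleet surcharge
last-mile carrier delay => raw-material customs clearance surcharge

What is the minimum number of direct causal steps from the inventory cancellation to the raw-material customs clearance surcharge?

3

Shortest chain: the inventory cancellation → the port fleet rerouting → the last-mile carrier delay → the raw-material customs clearance surcharge.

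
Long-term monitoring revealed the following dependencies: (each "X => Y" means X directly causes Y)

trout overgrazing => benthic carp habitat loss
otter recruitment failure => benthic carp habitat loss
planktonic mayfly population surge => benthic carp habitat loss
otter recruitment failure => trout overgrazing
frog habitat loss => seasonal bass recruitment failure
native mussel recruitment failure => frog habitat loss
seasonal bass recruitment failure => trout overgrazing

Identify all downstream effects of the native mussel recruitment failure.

Direct effects: the frog habitat loss.
2 steps out: the seasonal bass recruitment failure.
3 steps out: the trout overgrazing.
4 steps out: the benthic carp habitat loss.
Not reachable from it: the otter recruitment failure, the planktonic mayfly population surge.

the benthic carp habitat loss, the frog habitat loss, the seasonal bass recruitment failure, the trout overgrazing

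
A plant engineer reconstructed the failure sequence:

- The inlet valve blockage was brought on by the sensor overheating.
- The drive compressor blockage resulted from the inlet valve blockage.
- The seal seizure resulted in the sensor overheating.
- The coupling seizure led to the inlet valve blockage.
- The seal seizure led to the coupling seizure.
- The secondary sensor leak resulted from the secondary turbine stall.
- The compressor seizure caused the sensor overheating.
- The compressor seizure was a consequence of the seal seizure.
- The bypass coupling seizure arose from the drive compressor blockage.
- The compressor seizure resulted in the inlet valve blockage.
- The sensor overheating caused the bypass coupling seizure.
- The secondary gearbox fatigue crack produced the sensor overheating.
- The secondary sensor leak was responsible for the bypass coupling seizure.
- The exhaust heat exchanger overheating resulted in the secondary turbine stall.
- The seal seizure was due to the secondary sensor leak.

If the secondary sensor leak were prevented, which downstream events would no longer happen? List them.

the compressor seizure, the coupling seizure, the seal seizure

Downstream of the secondary sensor leak: the seal seizure, the coupling seizure, the compressor seizure, the sensor overheating, the inlet valve blockage, the drive compressor blockage, the bypass coupling seizure.
Of those, still caused via another path: the sensor overheating, the inlet valve blockage, the drive compressor blockage, the bypass coupling seizure.
The remainder have no surviving cause.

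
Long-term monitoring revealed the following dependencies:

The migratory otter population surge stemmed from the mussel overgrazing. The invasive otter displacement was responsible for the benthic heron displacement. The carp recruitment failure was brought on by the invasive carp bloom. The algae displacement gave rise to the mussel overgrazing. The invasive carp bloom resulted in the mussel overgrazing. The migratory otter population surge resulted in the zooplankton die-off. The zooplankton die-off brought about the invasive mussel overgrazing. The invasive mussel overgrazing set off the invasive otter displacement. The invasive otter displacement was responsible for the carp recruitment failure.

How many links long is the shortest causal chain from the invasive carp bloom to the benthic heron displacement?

6

Shortest chain: the invasive carp bloom → the mussel overgrazing → the migratory otter population surge → the zooplankton die-off → the invasive mussel overgrazing → the invasive otter displacement → the benthic heron displacement.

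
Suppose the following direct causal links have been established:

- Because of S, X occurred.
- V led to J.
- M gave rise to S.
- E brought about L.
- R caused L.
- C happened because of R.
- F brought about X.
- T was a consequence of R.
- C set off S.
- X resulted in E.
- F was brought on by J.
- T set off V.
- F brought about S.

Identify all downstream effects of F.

Direct effects: S, X.
2 steps out: E.
3 steps out: L.
Not reachable from it: M, R, T, C, V, J.

E, L, S, X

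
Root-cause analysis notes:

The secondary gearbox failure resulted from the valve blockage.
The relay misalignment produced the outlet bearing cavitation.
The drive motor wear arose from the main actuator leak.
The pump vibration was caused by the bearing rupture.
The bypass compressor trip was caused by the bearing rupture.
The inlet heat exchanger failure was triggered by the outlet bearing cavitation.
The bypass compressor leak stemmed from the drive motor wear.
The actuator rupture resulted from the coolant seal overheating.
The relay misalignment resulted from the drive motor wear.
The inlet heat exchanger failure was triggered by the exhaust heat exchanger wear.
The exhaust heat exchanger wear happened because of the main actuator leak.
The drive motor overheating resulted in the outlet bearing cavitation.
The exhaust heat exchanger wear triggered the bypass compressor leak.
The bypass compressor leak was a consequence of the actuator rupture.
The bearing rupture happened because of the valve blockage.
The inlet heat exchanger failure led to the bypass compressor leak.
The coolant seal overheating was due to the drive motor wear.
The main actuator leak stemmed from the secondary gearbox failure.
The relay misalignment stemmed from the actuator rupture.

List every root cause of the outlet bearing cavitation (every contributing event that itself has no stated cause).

the drive motor overheating, the valve blockage

Tracing upstream from the outlet bearing cavitation: the outlet bearing cavitation ← the relay misalignment ← the drive motor wear ← the main actuator leak ← the secondary gearbox failure ← the valve blockage.
A separate upstream branch: the outlet bearing cavitation ← the drive motor overheating.
Each of those chain origins has no stated cause.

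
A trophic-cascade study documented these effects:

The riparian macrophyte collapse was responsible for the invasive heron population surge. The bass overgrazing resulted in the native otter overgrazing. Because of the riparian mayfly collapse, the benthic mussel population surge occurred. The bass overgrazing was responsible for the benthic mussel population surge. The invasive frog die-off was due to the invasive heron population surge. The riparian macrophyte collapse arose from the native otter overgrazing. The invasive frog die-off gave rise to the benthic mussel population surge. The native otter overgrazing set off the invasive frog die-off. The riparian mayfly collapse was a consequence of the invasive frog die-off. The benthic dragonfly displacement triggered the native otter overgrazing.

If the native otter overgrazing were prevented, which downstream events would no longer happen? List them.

the invasive frog die-off, the invasive heron population surge, the riparian macrophyte collapse, the riparian mayfly collapse

Downstream of the native otter overgrazing: the riparian macrophyte collapse, the invasive heron population surge, the invasive frog die-off, the riparian mayfly collapse, the benthic mussel population surge.
Of those, still caused via another path: the benthic mussel population surge.
The remainder have no surviving cause.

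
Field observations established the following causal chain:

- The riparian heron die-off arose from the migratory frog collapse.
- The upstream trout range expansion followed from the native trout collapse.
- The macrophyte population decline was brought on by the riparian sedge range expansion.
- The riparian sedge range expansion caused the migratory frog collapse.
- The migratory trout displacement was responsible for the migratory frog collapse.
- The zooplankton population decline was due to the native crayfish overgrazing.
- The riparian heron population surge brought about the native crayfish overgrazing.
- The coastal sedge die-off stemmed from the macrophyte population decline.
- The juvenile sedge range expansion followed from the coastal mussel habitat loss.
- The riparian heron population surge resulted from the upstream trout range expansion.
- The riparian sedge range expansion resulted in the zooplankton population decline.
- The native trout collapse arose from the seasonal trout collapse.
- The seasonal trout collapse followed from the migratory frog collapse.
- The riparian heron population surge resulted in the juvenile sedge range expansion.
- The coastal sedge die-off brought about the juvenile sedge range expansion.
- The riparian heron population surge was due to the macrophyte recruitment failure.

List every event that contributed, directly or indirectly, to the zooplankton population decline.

the macrophyte recruitment failure, the migratory frog collapse, the migratory trout displacement, the native crayfish overgrazing, the native trout collapse, the riparian heron population surge, the riparian sedge range expansion, the seasonal trout collapse, the upstream trout range expansion

Immediate causes of the zooplankton population decline: the riparian sedge range expansion, the native crayfish overgrazing.
Further upstream: the migratory trout displacement, the migratory frog collapse, the seasonal trout collapse, the native trout collapse, the upstream trout range expansion, the macrophyte recruitment failure, the riparian heron population surge.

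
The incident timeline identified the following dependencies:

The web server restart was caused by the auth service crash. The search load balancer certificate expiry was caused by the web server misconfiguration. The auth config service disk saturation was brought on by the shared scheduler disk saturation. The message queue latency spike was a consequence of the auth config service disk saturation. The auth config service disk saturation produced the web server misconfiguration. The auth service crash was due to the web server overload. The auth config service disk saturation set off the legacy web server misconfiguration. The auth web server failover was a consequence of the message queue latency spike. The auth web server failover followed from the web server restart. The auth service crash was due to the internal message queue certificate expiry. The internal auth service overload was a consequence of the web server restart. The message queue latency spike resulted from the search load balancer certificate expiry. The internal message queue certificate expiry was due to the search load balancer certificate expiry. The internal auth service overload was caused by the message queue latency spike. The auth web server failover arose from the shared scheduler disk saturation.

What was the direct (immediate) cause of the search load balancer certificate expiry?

the web server misconfiguration

Upstream contributors include the shared scheduler disk saturation, the auth config service disk saturation, but only the web server misconfiguration feeds directly into the search load balancer certificate expiry.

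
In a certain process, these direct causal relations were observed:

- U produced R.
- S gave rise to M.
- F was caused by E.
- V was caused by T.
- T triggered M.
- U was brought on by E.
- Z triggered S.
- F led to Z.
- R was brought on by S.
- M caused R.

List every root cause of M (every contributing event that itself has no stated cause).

E, T

Tracing upstream from M: M ← S ← Z ← F ← E.
A separate upstream branch: M ← T.
Each of those chain origins has no stated cause.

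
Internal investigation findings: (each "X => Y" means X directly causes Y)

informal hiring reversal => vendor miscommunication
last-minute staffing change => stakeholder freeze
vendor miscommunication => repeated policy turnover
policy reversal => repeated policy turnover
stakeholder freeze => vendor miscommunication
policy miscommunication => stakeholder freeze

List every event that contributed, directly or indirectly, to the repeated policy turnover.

Immediate causes of the repeated policy turnover: the policy reversal, the vendor miscommunication.
Further upstream: the policy miscommunication, the last-minute staffing change, the informal hiring reversal, the stakeholder freeze.

the informal hiring reversal, the last-minute staffing change, the policy miscommunication, the policy reversal, the stakeholder freeze, the vendor miscommunication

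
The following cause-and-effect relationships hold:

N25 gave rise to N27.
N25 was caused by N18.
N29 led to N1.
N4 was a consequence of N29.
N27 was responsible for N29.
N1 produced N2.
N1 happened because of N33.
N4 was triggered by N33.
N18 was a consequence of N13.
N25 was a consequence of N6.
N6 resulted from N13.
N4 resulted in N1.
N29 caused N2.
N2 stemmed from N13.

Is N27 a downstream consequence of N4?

No

N4 leads to N1, N2; N27 is not among them.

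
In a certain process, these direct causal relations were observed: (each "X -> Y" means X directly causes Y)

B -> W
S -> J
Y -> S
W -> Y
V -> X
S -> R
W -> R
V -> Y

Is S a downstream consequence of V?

There is a causal chain: V → Y → S.

Yes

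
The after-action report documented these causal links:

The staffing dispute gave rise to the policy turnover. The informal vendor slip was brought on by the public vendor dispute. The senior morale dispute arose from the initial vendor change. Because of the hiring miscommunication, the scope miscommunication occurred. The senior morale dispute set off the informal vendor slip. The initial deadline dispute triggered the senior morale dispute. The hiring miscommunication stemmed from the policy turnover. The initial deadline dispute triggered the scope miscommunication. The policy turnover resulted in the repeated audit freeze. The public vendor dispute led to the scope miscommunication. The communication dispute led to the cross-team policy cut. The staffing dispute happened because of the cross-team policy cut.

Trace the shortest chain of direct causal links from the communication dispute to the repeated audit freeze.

the communication dispute → the cross-team policy cut
the cross-team policy cut → the staffing dispute
the staffing dispute → the policy turnover
the policy turnover → the repeated audit freeze
Length: 4 steps.

the communication dispute → the cross-team policy cut → the staffing dispute → the policy turnover → the repeated audit freeze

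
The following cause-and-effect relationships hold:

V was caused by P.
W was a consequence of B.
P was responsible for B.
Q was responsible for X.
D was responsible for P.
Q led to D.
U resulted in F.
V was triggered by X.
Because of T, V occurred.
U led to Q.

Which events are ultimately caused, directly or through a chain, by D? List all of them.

Direct effects: P.
2 steps out: B, V.
3 steps out: W.
Not reachable from it: U, Q, F, X, T.

B, P, V, W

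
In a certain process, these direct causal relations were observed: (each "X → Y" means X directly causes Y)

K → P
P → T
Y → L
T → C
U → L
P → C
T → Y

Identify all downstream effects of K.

C, L, P, T, Y

Direct effects: P.
2 steps out: T, C.
3 steps out: Y.
4 steps out: L.
Not reachable from it: U.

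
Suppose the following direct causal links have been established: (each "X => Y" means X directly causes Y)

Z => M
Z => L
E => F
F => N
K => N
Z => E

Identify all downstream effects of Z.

E, F, L, M, N

Direct effects: L, E, M.
2 steps out: F.
3 steps out: N.
Not reachable from it: K.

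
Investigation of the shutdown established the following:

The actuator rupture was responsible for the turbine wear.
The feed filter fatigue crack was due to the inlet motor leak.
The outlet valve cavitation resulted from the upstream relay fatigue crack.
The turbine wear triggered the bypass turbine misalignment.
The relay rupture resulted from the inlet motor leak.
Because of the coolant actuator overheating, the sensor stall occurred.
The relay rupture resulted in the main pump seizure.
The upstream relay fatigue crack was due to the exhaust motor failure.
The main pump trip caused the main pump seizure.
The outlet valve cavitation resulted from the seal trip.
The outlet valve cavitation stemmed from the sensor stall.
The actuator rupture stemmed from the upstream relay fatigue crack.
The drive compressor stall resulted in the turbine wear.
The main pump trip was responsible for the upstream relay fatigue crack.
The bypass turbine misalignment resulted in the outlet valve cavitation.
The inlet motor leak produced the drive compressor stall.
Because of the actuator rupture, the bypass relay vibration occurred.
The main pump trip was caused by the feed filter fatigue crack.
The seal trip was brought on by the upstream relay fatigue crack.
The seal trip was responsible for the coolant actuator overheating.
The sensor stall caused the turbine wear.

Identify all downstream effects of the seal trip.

Direct effects: the coolant actuator overheating, the outlet valve cavitation.
2 steps out: the sensor stall.
3 steps out: the turbine wear.
4 steps out: the bypass turbine misalignment.
Not reachable from it: the inlet motor leak, the feed filter fatigue crack, the main pump trip, the drive compressor stall, the upstream relay fatigue crack, the relay rupture, the main pump seizure, the actuator rupture, the bypass relay vibration, the exhaust motor failure.

the bypass turbine misalignment, the coolant actuator overheating, the outlet valve cavitation, the sensor stall, the turbine wear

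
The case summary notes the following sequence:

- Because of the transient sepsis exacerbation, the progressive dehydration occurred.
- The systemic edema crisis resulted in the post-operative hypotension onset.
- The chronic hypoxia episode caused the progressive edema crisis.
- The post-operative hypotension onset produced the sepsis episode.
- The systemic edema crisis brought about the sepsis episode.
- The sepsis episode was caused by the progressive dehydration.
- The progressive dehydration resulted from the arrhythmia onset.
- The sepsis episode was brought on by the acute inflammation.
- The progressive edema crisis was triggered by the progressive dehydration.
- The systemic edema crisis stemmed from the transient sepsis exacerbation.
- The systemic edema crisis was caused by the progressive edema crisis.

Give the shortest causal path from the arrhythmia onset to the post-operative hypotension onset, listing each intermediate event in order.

the arrhythmia onset → the progressive dehydration
the progressive dehydration → the progressive edema crisis
the progressive edema crisis → the systemic edema crisis
the systemic edema crisis → the post-operative hypotension onset
Length: 4 steps.

the arrhythmia onset → the progressive dehydration → the progressive edema crisis → the systemic edema crisis → the post-operative hypotension onset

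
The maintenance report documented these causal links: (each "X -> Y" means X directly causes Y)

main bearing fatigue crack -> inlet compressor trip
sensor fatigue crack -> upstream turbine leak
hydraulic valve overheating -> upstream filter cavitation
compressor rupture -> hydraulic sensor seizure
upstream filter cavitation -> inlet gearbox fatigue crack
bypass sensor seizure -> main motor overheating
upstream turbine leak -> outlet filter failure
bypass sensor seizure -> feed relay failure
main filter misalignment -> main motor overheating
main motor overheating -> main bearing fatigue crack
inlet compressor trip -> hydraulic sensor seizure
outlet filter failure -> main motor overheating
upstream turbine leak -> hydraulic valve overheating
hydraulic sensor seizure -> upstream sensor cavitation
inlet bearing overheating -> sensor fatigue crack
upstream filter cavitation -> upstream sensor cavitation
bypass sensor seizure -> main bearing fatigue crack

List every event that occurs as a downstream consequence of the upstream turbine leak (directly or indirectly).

Direct effects: the outlet filter failure, the hydraulic valve overheating.
2 steps out: the main motor overheating, the upstream filter cavitation.
3 steps out: the main bearing fatigue crack, the upstream sensor cavitation, the inlet gearbox fatigue crack.
4 steps out: the inlet compressor trip.
5 steps out: the hydraulic sensor seizure.
Not reachable from it: the inlet bearing overheating, the sensor fatigue crack, the bypass sensor seizure, the compressor rupture, the feed relay failure, the main filter misalignment.

the hydraulic sensor seizure, the hydraulic valve overheating, the inlet compressor trip, the inlet gearbox fatigue crack, the main bearing fatigue crack, the main motor overheating, the outlet filter failure, the upstream filter cavitation, the upstream sensor cavitation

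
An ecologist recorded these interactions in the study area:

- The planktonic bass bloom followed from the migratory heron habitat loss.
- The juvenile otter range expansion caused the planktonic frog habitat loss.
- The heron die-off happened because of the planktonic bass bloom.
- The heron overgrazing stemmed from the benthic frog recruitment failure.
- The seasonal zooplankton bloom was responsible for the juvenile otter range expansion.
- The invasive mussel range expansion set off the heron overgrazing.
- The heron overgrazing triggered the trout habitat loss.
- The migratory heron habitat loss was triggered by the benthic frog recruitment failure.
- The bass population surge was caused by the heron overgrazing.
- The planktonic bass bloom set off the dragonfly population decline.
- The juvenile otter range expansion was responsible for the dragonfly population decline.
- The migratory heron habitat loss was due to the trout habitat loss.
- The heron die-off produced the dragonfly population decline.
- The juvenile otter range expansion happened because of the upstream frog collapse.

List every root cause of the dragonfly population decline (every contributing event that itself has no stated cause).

the benthic frog recruitment failure, the invasive mussel range expansion, the seasonal zooplankton bloom, the upstream frog collapse

Tracing upstream from the dragonfly population decline: the dragonfly population decline ← the planktonic bass bloom ← the migratory heron habitat loss ← the benthic frog recruitment failure.
A separate upstream branch: the dragonfly population decline ← the juvenile otter range expansion ← the seasonal zooplankton bloom.
A separate upstream branch: the dragonfly population decline ← the planktonic bass bloom ← the migratory heron habitat loss ← the trout habitat loss ← the heron overgrazing ← the invasive mussel range expansion.
A separate upstream branch: the dragonfly population decline ← the juvenile otter range expansion ← the upstream frog collapse.
Each of those chain origins has no stated cause.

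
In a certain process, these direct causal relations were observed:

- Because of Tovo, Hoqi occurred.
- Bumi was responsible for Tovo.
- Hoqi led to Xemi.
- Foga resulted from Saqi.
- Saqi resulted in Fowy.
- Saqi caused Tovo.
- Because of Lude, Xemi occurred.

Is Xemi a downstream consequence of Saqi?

There is a causal chain: Saqi → Tovo → Hoqi → Xemi.

Yes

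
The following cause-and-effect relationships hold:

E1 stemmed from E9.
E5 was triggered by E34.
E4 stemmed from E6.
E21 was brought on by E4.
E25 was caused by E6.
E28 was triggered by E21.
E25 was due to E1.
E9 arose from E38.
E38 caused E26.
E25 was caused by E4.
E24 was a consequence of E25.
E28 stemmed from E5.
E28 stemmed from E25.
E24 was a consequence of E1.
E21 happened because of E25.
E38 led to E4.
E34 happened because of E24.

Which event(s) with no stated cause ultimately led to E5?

Tracing upstream from E5: E5 ← E34 ← E24 ← E1 ← E9 ← E38.
A separate upstream branch: E5 ← E34 ← E24 ← E25 ← E6.
Each of those chain origins has no stated cause.

E38, E6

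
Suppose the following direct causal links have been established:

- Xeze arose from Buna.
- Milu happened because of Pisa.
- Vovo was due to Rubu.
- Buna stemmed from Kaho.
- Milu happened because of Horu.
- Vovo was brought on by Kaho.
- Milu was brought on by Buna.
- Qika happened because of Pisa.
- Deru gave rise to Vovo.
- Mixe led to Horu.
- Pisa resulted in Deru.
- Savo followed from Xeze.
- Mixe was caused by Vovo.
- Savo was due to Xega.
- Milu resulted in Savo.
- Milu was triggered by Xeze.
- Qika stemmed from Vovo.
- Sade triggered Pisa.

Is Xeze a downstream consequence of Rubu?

Rubu leads to Vovo, Mixe, Horu, Milu, Qika, Savo; Xeze is not among them.

No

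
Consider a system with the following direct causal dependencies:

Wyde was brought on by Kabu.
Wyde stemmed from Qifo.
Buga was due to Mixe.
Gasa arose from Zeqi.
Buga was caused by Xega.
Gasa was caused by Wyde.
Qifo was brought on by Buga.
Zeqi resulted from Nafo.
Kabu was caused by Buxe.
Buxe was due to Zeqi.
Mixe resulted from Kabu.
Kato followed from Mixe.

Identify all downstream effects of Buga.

Gasa, Qifo, Wyde

Direct effects: Qifo.
2 steps out: Wyde.
3 steps out: Gasa.
Not reachable from it: Nafo, Zeqi, Buxe, Kabu, Mixe, Kato, Xega.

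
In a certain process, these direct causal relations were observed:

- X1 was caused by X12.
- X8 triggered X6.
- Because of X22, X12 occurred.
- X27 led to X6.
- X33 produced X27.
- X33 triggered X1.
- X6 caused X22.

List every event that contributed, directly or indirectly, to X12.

Immediate cause of X12: X22.
Further upstream: X33, X27, X6, X8.

X22, X27, X33, X6, X8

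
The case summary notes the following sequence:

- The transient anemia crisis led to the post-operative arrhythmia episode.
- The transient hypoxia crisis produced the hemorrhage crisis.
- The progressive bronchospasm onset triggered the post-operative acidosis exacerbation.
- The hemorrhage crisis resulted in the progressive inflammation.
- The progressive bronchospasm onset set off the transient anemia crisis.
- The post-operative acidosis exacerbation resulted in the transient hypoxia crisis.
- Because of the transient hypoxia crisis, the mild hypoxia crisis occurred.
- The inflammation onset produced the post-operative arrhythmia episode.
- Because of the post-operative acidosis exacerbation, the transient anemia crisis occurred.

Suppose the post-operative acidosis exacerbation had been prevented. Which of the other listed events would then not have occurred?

the hemorrhage crisis, the mild hypoxia crisis, the progressive inflammation, the transient hypoxia crisis

Downstream of the post-operative acidosis exacerbation: the transient hypoxia crisis, the hemorrhage crisis, the transient anemia crisis, the post-operative arrhythmia episode, the progressive inflammation, the mild hypoxia crisis.
Of those, still caused via another path: the transient anemia crisis, the post-operative arrhythmia episode.
The remainder have no surviving cause.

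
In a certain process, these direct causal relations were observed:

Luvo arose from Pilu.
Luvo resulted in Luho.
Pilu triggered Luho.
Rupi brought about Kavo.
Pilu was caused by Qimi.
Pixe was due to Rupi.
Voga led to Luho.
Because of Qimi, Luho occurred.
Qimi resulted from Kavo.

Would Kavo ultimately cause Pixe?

Kavo leads to Qimi, Pilu, Luvo, Luho; Pixe is not among them.

No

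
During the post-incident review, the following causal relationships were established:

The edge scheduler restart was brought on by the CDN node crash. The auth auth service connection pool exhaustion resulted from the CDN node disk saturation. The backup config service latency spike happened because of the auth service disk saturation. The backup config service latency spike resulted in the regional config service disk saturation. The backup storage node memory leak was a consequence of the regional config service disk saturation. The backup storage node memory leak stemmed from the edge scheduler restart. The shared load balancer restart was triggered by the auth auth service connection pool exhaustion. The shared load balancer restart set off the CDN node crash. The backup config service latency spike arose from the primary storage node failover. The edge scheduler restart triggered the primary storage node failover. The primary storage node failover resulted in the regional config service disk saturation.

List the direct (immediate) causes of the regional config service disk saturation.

Upstream contributors include the CDN node disk saturation, the auth auth service connection pool exhaustion, the shared load balancer restart, the auth service disk saturation, the CDN node crash, the edge scheduler restart, but only the backup config service latency spike, the primary storage node failover feed directly into the regional config service disk saturation.

the backup config service latency spike, the primary storage node failover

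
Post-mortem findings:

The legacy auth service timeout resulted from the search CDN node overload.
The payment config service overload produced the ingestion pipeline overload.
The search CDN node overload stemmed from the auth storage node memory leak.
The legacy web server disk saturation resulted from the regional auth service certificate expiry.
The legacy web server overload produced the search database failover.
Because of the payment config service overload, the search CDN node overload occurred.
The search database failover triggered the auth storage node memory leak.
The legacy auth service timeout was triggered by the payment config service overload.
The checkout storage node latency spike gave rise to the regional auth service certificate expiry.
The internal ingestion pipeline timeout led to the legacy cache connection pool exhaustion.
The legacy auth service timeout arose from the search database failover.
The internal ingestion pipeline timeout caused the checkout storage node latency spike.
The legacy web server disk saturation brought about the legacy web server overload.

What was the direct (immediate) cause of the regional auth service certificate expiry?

Upstream contributors include the internal ingestion pipeline timeout, but only the checkout storage node latency spike feeds directly into the regional auth service certificate expiry.

the checkout storage node latency spike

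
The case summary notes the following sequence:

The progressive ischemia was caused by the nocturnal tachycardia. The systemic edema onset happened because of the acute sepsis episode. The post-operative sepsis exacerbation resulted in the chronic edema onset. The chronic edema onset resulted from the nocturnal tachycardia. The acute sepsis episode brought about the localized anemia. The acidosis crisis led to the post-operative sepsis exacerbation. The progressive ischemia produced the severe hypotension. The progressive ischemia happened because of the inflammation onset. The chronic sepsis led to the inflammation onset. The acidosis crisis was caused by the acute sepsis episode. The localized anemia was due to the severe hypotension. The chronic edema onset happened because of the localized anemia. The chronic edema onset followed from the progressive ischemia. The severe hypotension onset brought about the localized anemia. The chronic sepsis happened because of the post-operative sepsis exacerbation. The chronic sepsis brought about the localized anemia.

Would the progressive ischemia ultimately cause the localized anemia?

Yes

There is a causal chain: the progressive ischemia → the severe hypotension → the localized anemia.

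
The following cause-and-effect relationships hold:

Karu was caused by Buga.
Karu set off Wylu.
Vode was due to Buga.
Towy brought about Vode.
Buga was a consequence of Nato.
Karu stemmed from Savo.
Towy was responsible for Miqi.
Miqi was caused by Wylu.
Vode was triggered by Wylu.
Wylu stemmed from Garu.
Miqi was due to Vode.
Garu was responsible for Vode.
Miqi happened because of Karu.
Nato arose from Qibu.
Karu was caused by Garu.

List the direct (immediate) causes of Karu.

Buga, Garu, Savo

Upstream contributors include Qibu, Nato, but only Buga, Garu, Savo feed directly into Karu.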